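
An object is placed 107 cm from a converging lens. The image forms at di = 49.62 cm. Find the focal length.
1/f = 1/do + 1/di → f = 33.9 cm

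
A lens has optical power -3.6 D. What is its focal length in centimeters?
f = 1/P = -27.78 cm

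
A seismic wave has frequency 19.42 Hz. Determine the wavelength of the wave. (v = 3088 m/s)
λ = v/f = 159 m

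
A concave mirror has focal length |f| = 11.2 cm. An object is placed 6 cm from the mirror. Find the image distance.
f = +11.2 cm (concave); 1/di = 1/f − 1/do → di = -12.92 cm (virtual image, behind mirror)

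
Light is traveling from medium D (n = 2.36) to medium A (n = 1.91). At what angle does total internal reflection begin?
θc = arcsin(n₂/n₁) = 54.03°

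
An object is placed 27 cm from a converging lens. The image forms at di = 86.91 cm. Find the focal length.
1/f = 1/do + 1/di → f = 20.6 cm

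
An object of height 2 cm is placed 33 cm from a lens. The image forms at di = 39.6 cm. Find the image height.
hi = (-di/do) × ho = -2.4 cm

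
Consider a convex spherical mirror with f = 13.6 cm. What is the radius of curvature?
R = 2|f| = 27.2 cm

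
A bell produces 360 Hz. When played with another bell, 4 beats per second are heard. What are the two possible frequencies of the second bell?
f₂ = 360 ± 4 Hz → 364 Hz or 356 Hz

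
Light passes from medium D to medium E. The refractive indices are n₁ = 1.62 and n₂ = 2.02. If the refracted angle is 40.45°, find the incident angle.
sin θ₁ = (n₂/n₁)·sin θ₂ → θ₁ = 54°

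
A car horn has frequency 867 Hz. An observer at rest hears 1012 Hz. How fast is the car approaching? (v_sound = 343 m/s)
v_s = v·(1 − f/f_obs) = 49.15 m/s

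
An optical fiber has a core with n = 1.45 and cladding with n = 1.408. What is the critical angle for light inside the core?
θc = arcsin(n_cladding/n_core) = 76.18°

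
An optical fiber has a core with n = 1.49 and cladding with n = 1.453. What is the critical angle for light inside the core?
θc = arcsin(n_cladding/n_core) = 77.2°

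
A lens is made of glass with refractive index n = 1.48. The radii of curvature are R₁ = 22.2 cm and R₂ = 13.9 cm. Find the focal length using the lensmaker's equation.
1/f = (n − 1)(1/R₁ − 1/R₂) → f = -77.45 cm (diverging lens)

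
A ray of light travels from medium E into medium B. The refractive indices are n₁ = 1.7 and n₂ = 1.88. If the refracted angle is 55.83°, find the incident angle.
sin θ₁ = (n₂/n₁)·sin θ₂ → θ₁ = 66.2°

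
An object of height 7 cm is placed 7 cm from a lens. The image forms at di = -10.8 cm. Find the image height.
hi = (-di/do) × ho = 10.8 cm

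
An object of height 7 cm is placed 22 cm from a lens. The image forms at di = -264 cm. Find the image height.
hi = (-di/do) × ho = 84 cm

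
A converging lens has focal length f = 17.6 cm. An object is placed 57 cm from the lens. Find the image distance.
1/di = 1/f − 1/do → di = 25.46 cm (real image)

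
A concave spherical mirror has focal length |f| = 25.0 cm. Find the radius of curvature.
R = 2|f| = 50 cm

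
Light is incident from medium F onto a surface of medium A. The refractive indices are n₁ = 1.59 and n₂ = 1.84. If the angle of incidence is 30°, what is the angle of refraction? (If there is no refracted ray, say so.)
sin θ₂ = (n₁/n₂)·sin θ₁ = 0.4321 → θ₂ = 25.6°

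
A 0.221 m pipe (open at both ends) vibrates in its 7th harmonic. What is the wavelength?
λₙ = 2L/n = 0.06314 m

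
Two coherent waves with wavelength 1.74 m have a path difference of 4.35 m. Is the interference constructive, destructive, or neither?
destructive — path difference = 2.5λ, an odd multiple of λ/2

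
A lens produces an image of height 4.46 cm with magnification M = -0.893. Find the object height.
ho = |hi|/|M| = 4.994 cm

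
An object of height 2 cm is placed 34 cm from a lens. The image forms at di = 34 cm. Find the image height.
hi = (-di/do) × ho = -2 cm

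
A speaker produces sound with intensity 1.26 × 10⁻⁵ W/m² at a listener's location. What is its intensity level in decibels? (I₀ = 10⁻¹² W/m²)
β = 10·log₁₀(I/I₀) = 71 dB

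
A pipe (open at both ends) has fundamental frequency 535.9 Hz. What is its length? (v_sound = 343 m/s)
L = v/(2f₁) = 0.32 m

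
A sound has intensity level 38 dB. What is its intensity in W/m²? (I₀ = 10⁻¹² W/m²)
I = I₀·10^(β/10) = 6.31 × 10⁻⁹ W/m²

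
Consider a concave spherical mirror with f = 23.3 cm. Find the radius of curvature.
R = 2|f| = 46.6 cm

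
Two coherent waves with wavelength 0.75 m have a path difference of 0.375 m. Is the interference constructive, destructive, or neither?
destructive — path difference = 0.5λ, an odd multiple of λ/2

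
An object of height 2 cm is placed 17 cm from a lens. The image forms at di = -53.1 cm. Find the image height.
hi = (-di/do) × ho = 6.247 cm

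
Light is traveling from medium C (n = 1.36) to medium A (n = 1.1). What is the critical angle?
θc = arcsin(n₂/n₁) = 53.98°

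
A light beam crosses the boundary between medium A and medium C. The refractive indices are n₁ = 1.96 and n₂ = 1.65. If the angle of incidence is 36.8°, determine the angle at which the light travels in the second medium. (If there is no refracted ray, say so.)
sin θ₂ = (n₁/n₂)·sin θ₁ = 0.7116 → θ₂ = 45.36°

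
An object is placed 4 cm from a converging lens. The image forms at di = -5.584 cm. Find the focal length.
1/f = 1/do + 1/di → f = 14.1 cm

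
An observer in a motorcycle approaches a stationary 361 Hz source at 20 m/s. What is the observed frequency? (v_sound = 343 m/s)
f_obs = f·(v + v_o)/v = 382 Hz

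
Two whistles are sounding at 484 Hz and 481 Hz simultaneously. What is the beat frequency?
3 Hz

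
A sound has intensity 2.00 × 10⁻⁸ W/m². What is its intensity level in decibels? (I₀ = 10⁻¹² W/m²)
β = 10·log₁₀(I/I₀) = 43.01 dB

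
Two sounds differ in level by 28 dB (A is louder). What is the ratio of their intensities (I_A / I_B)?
I_A/I_B = 10^(Δβ/10) = 631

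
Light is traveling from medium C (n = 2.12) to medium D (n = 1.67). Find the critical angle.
θc = arcsin(n₂/n₁) = 51.97°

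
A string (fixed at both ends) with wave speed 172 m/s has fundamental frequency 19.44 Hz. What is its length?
L = v/(2f₁) = 4.424 m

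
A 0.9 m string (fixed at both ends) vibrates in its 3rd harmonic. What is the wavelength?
λₙ = 2L/n = 0.6 m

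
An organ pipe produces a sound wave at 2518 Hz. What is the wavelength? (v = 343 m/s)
λ = v/f = 0.1362 m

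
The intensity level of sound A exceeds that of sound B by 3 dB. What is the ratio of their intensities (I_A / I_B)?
I_A/I_B = 10^(Δβ/10) = 1.995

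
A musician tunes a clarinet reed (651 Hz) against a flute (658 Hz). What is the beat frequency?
7 Hz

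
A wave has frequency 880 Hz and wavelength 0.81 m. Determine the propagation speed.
v = fλ = 712.8 m/s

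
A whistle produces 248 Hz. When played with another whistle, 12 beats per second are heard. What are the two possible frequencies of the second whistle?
f₂ = 248 ± 12 Hz → 260 Hz or 236 Hz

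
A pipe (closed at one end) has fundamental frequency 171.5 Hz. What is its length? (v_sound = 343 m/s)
L = v/(4f₁) = 0.5 m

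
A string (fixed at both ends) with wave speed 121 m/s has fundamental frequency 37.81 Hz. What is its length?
L = v/(2f₁) = 1.6 m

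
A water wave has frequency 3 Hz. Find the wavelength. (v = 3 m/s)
λ = v/f = 1 m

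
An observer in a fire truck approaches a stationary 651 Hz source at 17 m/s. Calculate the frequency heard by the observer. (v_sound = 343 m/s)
f_obs = f·(v + v_o)/v = 683.3 Hz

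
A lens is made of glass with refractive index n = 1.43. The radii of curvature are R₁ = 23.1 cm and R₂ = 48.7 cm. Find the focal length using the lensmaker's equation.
1/f = (n − 1)(1/R₁ − 1/R₂) → f = 102.2 cm (converging lens)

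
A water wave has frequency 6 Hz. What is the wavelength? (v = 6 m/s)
λ = v/f = 1 m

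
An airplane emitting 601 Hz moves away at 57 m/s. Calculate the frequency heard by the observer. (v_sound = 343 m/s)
f_obs = f·v/(v + v_s) = 515.4 Hz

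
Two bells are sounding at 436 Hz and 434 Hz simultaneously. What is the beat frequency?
2 Hz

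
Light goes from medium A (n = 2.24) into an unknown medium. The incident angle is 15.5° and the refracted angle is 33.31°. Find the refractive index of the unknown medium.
n₂ = n₁·sin θ₁ / sin θ₂ = 1.09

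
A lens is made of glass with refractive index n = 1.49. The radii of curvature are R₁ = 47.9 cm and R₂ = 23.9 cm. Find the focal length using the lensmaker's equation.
1/f = (n − 1)(1/R₁ − 1/R₂) → f = -97.35 cm (diverging lens)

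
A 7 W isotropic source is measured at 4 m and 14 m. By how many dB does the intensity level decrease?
Δβ = 20·log₁₀(r₂/r₁) = 10.88 dB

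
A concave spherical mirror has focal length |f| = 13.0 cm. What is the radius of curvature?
R = 2|f| = 26 cm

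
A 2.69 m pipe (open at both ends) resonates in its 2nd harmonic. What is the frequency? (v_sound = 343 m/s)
fₙ = nv/(2L) = 127.5 Hz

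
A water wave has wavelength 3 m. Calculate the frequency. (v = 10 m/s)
f = v/λ = 3.333 Hz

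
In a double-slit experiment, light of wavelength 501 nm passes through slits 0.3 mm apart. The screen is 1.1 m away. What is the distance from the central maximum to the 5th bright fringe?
y = mλL/d = 9.185 mm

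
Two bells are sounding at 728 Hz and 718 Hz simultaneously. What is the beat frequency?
10 Hz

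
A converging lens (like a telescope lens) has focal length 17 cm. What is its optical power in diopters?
P = 1/f = 5.882 D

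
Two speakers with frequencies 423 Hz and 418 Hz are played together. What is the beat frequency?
5 Hz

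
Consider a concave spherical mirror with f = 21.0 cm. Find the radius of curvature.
R = 2|f| = 42 cm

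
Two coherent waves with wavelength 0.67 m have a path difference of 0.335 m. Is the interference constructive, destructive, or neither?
destructive — path difference = 0.5λ, an odd multiple of λ/2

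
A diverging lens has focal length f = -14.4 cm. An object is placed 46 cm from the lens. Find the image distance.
1/di = 1/f − 1/do → di = -10.97 cm (virtual image)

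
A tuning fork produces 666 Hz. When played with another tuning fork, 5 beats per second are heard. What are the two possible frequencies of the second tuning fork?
f₂ = 666 ± 5 Hz → 671 Hz or 661 Hz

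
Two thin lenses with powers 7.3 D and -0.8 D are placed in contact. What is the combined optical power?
P_total = P₁ + P₂ = 6.5 D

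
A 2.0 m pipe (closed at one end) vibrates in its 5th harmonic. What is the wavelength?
λₙ = 4L/n = 1.6 m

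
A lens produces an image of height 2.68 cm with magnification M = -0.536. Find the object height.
ho = |hi|/|M| = 5 cm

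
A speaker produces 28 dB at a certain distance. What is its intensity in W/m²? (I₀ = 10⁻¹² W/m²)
I = I₀·10^(β/10) = 6.31 × 10⁻¹⁰ W/m²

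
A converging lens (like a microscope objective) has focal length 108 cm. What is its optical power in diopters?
P = 1/f = 0.9259 D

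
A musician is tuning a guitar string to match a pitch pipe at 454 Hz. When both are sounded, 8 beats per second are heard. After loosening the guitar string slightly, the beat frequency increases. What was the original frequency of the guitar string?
446 Hz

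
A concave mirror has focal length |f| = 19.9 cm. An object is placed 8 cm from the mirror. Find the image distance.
f = +19.9 cm (concave); 1/di = 1/f − 1/do → di = -13.38 cm (virtual image, behind mirror)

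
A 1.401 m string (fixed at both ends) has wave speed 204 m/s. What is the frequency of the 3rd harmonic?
fₙ = nv/(2L) = 218.4 Hz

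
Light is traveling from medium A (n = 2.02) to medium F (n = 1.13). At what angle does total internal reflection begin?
θc = arcsin(n₂/n₁) = 34.01°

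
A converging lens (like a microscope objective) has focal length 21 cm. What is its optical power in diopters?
P = 1/f = 4.762 D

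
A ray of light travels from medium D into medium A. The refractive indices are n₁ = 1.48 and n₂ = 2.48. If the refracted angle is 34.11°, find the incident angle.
sin θ₁ = (n₂/n₁)·sin θ₂ → θ₁ = 70°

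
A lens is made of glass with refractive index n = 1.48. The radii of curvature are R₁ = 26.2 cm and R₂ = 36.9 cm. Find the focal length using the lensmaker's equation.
1/f = (n − 1)(1/R₁ − 1/R₂) → f = 188.2 cm (converging lens)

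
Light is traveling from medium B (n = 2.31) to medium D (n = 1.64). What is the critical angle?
θc = arcsin(n₂/n₁) = 45.23°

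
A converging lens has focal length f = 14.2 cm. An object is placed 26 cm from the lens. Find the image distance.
1/di = 1/f − 1/do → di = 31.29 cm (real image)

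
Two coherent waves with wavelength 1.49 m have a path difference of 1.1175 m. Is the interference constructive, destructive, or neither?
neither (partial) — path difference = 0.75λ, neither a whole number of wavelengths nor an odd multiple of λ/2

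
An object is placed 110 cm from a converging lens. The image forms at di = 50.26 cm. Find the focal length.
1/f = 1/do + 1/di → f = 34.5 cm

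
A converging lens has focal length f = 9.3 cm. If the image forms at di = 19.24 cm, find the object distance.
1/do = 1/f − 1/di → do = 18 cm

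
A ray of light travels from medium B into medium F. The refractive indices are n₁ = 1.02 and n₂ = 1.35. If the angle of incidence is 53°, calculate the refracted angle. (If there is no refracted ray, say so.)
sin θ₂ = (n₁/n₂)·sin θ₁ = 0.6034 → θ₂ = 37.11°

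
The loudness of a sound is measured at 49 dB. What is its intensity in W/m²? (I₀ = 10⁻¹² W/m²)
I = I₀·10^(β/10) = 7.94 × 10⁻⁸ W/m²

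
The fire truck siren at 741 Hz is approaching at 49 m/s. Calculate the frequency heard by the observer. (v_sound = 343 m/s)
f_obs = f·v/(v − v_s) = 864.5 Hz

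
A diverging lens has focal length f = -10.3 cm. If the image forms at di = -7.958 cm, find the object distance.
1/do = 1/f − 1/di → do = 35 cm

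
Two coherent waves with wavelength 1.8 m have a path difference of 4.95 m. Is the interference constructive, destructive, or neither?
neither (partial) — path difference = 2.75λ, neither a whole number of wavelengths nor an odd multiple of λ/2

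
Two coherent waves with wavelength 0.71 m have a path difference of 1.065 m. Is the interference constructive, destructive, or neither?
destructive — path difference = 1.5λ, an odd multiple of λ/2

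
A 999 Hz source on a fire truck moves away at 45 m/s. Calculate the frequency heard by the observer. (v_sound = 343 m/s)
f_obs = f·v/(v + v_s) = 883.1 Hz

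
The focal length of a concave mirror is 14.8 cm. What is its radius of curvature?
R = 2|f| = 29.6 cm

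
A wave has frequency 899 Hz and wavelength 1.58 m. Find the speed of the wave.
v = fλ = 1420 m/s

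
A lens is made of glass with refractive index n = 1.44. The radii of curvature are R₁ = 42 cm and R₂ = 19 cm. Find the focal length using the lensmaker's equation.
1/f = (n − 1)(1/R₁ − 1/R₂) → f = -78.85 cm (diverging lens)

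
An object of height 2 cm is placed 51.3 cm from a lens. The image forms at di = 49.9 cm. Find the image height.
hi = (-di/do) × ho = -1.945 cm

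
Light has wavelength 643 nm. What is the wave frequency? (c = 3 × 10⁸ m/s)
f = c/λ = 4.666 × 10¹⁴ Hz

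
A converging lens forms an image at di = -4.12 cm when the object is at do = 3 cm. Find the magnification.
M = −di/do = 1.373 (upright image)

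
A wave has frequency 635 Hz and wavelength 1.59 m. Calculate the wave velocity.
v = fλ = 1010 m/s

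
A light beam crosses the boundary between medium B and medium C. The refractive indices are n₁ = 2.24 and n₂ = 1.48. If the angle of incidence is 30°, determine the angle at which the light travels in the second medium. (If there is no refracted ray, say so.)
sin θ₂ = (n₁/n₂)·sin θ₁ = 0.7568 → θ₂ = 49.18°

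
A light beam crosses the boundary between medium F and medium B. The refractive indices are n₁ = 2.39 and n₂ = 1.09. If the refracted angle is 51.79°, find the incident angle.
sin θ₁ = (n₂/n₁)·sin θ₂ → θ₁ = 21°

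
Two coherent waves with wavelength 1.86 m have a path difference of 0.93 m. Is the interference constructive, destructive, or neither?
destructive — path difference = 0.5λ, an odd multiple of λ/2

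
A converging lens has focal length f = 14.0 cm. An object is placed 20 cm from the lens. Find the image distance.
1/di = 1/f − 1/do → di = 46.67 cm (real image)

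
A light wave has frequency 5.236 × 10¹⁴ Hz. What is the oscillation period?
T = 1/f = 1.910 × 10⁻¹⁵ s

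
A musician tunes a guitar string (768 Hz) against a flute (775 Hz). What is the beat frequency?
7 Hz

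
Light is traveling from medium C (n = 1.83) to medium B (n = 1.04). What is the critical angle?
θc = arcsin(n₂/n₁) = 34.63°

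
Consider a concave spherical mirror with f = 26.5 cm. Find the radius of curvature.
R = 2|f| = 53 cm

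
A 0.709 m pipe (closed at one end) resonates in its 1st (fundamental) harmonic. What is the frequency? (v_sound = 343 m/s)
fₙ = nv/(4L) = 120.9 Hz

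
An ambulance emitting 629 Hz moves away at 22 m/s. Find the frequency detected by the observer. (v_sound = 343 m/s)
f_obs = f·v/(v + v_s) = 591.1 Hz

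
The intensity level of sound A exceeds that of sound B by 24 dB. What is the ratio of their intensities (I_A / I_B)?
I_A/I_B = 10^(Δβ/10) = 251.2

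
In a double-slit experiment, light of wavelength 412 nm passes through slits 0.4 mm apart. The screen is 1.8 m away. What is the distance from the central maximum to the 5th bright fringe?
y = mλL/d = 9.27 mm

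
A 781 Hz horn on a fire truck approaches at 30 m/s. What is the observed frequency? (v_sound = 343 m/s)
f_obs = f·v/(v − v_s) = 855.9 Hz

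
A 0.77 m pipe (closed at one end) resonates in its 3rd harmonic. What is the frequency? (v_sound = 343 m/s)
fₙ = nv/(4L) = 334.1 Hz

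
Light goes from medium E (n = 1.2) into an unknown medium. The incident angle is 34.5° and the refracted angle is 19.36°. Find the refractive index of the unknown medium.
n₂ = n₁·sin θ₁ / sin θ₂ = 2.05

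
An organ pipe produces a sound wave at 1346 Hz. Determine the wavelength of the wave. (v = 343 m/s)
λ = v/f = 0.2548 m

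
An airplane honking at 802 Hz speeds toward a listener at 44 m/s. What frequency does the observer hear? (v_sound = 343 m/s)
f_obs = f·v/(v − v_s) = 920 Hz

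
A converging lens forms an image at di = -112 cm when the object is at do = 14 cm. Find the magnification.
M = −di/do = 8 (upright image)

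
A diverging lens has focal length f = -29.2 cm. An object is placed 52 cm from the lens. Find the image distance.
1/di = 1/f − 1/do → di = -18.7 cm (virtual image)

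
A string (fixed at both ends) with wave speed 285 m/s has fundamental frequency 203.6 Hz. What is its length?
L = v/(2f₁) = 0.6999 m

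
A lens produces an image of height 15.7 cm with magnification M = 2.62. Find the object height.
ho = |hi|/|M| = 5.992 cm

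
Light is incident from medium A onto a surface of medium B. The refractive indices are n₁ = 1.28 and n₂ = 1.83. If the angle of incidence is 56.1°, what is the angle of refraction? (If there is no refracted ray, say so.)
sin θ₂ = (n₁/n₂)·sin θ₁ = 0.5806 → θ₂ = 35.49°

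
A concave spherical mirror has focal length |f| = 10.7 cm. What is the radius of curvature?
R = 2|f| = 21.4 cm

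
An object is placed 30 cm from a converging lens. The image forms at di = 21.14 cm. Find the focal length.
1/f = 1/do + 1/di → f = 12.4 cm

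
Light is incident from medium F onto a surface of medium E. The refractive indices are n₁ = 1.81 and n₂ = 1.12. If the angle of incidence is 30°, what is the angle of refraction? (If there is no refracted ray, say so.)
sin θ₂ = (n₁/n₂)·sin θ₁ = 0.808 → θ₂ = 53.9°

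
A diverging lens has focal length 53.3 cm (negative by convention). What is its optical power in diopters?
P = 1/f = -1.876 D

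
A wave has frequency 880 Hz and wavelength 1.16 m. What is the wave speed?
v = fλ = 1021 m/s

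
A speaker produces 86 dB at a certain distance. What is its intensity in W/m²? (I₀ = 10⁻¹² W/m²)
I = I₀·10^(β/10) = 3.98 × 10⁻⁴ W/m²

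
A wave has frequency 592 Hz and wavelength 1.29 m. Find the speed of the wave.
v = fλ = 763.7 m/s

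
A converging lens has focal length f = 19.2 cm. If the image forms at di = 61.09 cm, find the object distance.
1/do = 1/f − 1/di → do = 28 cm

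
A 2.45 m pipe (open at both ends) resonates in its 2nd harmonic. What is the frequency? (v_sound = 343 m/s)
fₙ = nv/(2L) = 140 Hz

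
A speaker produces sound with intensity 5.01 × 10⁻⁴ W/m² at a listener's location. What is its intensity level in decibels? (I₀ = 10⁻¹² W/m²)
β = 10·log₁₀(I/I₀) = 87 dB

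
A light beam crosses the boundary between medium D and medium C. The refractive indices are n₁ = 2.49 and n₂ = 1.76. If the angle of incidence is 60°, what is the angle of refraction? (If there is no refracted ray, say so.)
sin θ₂ = (n₁/n₂)·sin θ₁ = 1.225 > 1, so there is no refracted ray — the light undergoes total internal reflection.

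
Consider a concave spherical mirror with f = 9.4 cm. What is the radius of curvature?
R = 2|f| = 18.8 cm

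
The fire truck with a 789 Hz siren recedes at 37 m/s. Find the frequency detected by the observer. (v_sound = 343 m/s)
f_obs = f·v/(v + v_s) = 712.2 Hz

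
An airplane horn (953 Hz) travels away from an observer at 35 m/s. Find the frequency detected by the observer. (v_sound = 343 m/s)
f_obs = f·v/(v + v_s) = 864.8 Hz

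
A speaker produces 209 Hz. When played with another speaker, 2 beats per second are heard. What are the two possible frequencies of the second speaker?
f₂ = 209 ± 2 Hz → 211 Hz or 207 Hz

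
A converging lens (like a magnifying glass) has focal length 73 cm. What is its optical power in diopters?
P = 1/f = 1.37 D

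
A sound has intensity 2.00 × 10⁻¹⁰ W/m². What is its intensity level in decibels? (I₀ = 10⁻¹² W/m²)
β = 10·log₁₀(I/I₀) = 23.01 dB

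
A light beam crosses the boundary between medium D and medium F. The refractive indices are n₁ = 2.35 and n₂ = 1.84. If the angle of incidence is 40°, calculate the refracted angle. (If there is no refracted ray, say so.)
sin θ₂ = (n₁/n₂)·sin θ₁ = 0.821 → θ₂ = 55.18°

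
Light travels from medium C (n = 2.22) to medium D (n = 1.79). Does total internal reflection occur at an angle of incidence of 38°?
θc = arcsin(n₂/n₁) = 53.74°; 38° < θc, so no — the ray refracts.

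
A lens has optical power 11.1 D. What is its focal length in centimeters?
f = 1/P = 9.009 cm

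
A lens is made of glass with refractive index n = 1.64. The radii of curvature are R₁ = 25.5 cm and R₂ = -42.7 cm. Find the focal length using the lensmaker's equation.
1/f = (n − 1)(1/R₁ − 1/R₂) → f = 24.95 cm (converging lens)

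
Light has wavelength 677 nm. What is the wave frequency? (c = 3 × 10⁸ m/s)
f = c/λ = 4.431 × 10¹⁴ Hz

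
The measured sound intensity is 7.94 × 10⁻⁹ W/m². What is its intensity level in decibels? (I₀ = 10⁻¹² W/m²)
β = 10·log₁₀(I/I₀) = 39 dB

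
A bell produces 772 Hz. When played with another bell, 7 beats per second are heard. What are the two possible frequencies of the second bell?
f₂ = 772 ± 7 Hz → 779 Hz or 765 Hz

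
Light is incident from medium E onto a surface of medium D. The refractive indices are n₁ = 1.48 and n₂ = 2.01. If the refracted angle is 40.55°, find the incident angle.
sin θ₁ = (n₂/n₁)·sin θ₂ → θ₁ = 62°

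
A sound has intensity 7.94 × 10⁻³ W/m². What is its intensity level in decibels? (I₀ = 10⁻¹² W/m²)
β = 10·log₁₀(I/I₀) = 99 dB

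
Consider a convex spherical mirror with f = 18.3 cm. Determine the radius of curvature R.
R = 2|f| = 36.6 cm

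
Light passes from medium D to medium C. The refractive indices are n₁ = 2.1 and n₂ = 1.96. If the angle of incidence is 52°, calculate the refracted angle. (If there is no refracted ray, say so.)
sin θ₂ = (n₁/n₂)·sin θ₁ = 0.8443 → θ₂ = 57.6°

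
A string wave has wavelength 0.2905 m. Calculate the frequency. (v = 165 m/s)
f = v/λ = 568 Hz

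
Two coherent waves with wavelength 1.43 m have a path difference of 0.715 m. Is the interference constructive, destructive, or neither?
destructive — path difference = 0.5λ, an odd multiple of λ/2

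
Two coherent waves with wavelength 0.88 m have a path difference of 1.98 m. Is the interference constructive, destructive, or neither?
neither (partial) — path difference = 2.25λ, neither a whole number of wavelengths nor an odd multiple of λ/2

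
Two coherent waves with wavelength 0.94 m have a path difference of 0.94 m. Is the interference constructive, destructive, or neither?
constructive — path difference = 1λ, a whole number of wavelengths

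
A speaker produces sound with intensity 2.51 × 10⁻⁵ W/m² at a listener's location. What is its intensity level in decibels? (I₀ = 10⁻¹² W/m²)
β = 10·log₁₀(I/I₀) = 74 dB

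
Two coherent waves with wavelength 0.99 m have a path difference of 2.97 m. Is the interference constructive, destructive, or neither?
constructive — path difference = 3λ, a whole number of wavelengths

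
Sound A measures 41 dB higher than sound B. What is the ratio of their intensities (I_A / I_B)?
I_A/I_B = 10^(Δβ/10) = 12590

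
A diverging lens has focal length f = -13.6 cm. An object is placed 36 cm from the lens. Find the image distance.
1/di = 1/f − 1/do → di = -9.871 cm (virtual image)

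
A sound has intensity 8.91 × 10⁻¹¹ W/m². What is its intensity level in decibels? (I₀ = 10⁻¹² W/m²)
β = 10·log₁₀(I/I₀) = 19.5 dB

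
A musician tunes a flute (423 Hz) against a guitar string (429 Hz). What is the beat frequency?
6 Hz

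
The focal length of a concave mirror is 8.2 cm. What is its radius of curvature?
R = 2|f| = 16.4 cm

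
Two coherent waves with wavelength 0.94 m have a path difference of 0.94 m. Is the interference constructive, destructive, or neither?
constructive — path difference = 1λ, a whole number of wavelengths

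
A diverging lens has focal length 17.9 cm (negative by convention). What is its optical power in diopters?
P = 1/f = -5.587 D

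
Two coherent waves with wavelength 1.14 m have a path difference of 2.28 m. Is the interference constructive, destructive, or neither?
constructive — path difference = 2λ, a whole number of wavelengths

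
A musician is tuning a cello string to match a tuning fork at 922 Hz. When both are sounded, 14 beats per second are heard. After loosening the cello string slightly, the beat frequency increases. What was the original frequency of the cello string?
908 Hz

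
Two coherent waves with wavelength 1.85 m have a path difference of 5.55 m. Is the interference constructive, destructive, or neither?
constructive — path difference = 3λ, a whole number of wavelengths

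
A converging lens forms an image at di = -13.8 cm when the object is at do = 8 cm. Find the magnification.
M = −di/do = 1.725 (upright image)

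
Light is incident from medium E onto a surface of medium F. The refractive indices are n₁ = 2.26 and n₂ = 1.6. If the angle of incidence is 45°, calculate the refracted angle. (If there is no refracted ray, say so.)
sin θ₂ = (n₁/n₂)·sin θ₁ = 0.9988 → θ₂ = 87.18°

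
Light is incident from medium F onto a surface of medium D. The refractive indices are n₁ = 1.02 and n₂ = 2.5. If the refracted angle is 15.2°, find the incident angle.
sin θ₁ = (n₂/n₁)·sin θ₂ → θ₁ = 39.99°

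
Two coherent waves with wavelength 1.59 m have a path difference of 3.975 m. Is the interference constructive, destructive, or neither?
destructive — path difference = 2.5λ, an odd multiple of λ/2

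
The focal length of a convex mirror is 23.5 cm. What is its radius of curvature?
R = 2|f| = 47 cm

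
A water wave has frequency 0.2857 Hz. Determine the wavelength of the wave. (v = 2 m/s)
λ = v/f = 7 m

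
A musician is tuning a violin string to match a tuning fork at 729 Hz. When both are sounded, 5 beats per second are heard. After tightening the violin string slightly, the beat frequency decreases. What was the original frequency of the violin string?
724 Hz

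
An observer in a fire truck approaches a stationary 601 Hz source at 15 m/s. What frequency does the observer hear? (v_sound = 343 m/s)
f_obs = f·(v + v_o)/v = 627.3 Hz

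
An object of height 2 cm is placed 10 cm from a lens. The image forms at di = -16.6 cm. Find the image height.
hi = (-di/do) × ho = 3.32 cm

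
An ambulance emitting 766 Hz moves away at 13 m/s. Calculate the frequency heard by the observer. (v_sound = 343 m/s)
f_obs = f·v/(v + v_s) = 738 Hz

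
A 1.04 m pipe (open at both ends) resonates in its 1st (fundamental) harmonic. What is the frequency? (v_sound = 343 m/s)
fₙ = nv/(2L) = 164.9 Hz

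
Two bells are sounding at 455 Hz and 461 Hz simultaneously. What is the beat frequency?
6 Hz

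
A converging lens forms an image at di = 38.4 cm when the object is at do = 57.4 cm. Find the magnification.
M = −di/do = -0.669 (inverted image)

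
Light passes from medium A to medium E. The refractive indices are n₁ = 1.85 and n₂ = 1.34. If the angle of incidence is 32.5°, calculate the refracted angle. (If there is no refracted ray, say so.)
sin θ₂ = (n₁/n₂)·sin θ₁ = 0.7418 → θ₂ = 47.88°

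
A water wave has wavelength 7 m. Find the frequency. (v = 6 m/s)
f = v/λ = 0.8571 Hz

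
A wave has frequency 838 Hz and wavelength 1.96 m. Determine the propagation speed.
v = fλ = 1642 m/s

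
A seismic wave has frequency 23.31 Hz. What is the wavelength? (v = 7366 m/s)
λ = v/f = 316 m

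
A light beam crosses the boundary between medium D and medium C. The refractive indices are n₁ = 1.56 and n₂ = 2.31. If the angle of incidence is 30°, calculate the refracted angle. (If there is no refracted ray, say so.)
sin θ₂ = (n₁/n₂)·sin θ₁ = 0.3377 → θ₂ = 19.73°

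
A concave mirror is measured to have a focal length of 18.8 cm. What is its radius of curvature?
R = 2|f| = 37.6 cm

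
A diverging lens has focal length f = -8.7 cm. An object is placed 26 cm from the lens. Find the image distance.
1/di = 1/f − 1/do → di = -6.519 cm (virtual image)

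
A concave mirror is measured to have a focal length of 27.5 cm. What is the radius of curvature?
R = 2|f| = 55 cm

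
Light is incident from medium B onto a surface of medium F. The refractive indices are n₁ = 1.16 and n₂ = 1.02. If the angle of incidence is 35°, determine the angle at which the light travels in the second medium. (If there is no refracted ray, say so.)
sin θ₂ = (n₁/n₂)·sin θ₁ = 0.6523 → θ₂ = 40.72°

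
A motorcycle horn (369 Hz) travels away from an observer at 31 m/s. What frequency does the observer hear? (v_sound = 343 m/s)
f_obs = f·v/(v + v_s) = 338.4 Hz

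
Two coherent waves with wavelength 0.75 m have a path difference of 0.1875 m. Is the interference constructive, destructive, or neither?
neither (partial) — path difference = 0.25λ, neither a whole number of wavelengths nor an odd multiple of λ/2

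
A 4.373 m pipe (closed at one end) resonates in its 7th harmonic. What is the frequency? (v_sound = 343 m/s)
fₙ = nv/(4L) = 137.3 Hz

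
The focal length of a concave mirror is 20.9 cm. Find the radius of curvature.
R = 2|f| = 41.8 cm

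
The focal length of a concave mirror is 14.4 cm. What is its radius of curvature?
R = 2|f| = 28.8 cm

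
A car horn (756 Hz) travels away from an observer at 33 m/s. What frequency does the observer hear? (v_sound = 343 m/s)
f_obs = f·v/(v + v_s) = 689.6 Hz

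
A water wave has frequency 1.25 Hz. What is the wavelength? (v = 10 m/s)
λ = v/f = 8 m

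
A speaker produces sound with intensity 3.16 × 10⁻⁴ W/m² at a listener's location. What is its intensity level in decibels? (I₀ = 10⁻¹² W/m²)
β = 10·log₁₀(I/I₀) = 85 dB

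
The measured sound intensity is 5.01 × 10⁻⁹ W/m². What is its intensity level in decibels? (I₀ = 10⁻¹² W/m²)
β = 10·log₁₀(I/I₀) = 37 dB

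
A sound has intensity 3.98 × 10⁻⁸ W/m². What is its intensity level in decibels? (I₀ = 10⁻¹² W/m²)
β = 10·log₁₀(I/I₀) = 46 dB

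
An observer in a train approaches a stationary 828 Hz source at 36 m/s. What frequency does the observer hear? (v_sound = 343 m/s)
f_obs = f·(v + v_o)/v = 914.9 Hz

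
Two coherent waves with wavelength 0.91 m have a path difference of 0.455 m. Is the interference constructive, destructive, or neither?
destructive — path difference = 0.5λ, an odd multiple of λ/2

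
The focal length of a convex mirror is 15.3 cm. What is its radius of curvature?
R = 2|f| = 30.6 cm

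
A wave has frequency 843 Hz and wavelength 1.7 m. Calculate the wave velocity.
v = fλ = 1433 m/s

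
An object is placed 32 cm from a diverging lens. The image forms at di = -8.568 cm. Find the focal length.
1/f = 1/do + 1/di → f = -11.7 cm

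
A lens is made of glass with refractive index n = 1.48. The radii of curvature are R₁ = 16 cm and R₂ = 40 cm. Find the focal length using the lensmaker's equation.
1/f = (n − 1)(1/R₁ − 1/R₂) → f = 55.56 cm (converging lens)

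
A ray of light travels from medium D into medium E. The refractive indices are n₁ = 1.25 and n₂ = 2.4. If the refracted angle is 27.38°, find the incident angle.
sin θ₁ = (n₂/n₁)·sin θ₂ → θ₁ = 62°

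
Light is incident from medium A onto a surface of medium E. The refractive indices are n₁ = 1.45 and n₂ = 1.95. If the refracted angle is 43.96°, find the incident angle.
sin θ₁ = (n₂/n₁)·sin θ₂ → θ₁ = 68.99°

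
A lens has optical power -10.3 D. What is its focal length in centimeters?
f = 1/P = -9.709 cm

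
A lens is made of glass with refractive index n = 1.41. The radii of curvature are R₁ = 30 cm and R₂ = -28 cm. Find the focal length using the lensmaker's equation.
1/f = (n − 1)(1/R₁ − 1/R₂) → f = 35.32 cm (converging lens)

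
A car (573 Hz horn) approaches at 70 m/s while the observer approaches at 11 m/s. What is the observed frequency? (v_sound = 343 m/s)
f_obs = f·(v + v_o)/(v − v_s) = 743 Hz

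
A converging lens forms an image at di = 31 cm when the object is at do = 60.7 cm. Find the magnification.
M = −di/do = -0.5107 (inverted image)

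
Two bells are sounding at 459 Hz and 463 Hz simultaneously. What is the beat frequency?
4 Hz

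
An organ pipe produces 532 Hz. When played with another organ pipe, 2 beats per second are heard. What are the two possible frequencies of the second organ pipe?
f₂ = 532 ± 2 Hz → 534 Hz or 530 Hz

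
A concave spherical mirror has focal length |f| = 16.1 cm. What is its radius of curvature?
R = 2|f| = 32.2 cm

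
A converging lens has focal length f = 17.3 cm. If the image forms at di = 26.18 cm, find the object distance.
1/do = 1/f − 1/di → do = 51 cm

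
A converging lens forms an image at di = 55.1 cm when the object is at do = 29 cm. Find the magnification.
M = −di/do = -1.9 (inverted image)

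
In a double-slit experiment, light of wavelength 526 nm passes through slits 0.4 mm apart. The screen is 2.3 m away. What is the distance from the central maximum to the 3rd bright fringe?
y = mλL/d = 9.073 mm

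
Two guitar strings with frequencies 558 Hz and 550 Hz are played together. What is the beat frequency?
8 Hz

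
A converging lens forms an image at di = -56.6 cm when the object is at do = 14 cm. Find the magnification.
M = −di/do = 4.043 (upright image)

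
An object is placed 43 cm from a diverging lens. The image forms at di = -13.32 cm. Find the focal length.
1/f = 1/do + 1/di → f = -19.3 cm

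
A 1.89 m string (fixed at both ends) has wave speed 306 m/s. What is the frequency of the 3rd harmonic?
fₙ = nv/(2L) = 242.9 Hz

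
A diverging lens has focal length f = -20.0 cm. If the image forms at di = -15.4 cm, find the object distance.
1/do = 1/f − 1/di → do = 66.96 cm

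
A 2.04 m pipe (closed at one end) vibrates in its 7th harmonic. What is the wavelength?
λₙ = 4L/n = 1.166 m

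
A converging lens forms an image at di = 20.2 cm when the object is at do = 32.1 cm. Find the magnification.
M = −di/do = -0.6293 (inverted image)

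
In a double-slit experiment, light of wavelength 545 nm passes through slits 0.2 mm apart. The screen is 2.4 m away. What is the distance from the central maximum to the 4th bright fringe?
y = mλL/d = 26.16 mm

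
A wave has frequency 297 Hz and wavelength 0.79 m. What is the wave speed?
v = fλ = 234.6 m/s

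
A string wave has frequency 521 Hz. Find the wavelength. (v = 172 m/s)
λ = v/f = 0.3301 m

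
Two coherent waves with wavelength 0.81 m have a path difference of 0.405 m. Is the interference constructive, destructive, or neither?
destructive — path difference = 0.5λ, an odd multiple of λ/2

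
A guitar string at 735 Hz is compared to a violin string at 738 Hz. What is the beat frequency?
3 Hz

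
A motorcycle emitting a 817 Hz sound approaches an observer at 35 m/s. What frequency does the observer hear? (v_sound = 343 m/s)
f_obs = f·v/(v − v_s) = 909.8 Hz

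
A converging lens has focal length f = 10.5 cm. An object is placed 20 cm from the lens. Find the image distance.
1/di = 1/f − 1/do → di = 22.11 cm (real image)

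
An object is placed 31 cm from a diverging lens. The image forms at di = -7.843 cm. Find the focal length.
1/f = 1/do + 1/di → f = -10.5 cm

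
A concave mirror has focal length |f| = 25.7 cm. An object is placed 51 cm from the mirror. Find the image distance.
f = +25.7 cm (concave); 1/di = 1/f − 1/do → di = 51.81 cm (real image, in front of mirror)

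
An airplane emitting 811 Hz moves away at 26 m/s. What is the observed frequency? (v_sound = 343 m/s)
f_obs = f·v/(v + v_s) = 753.9 Hz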